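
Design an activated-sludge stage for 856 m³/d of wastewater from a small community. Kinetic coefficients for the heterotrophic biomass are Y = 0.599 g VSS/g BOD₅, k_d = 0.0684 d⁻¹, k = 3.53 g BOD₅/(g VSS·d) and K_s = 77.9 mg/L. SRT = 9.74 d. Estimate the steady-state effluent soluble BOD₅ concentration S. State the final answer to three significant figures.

For a completely mixed reactor with recycle the Lawrence–McCarty relation gives S = K_s·(1 + k_d·θ_c) / [θ_c·(Y·k − k_d) − 1] = 77.9 × (1 + 0.0684 × 9.74) / [9.74 × (0.599 × 3.53 − 0.0684) − 1] = 129.8 / 18.93 = 6.857 mg/L.

S ≈ 6.86 mg/L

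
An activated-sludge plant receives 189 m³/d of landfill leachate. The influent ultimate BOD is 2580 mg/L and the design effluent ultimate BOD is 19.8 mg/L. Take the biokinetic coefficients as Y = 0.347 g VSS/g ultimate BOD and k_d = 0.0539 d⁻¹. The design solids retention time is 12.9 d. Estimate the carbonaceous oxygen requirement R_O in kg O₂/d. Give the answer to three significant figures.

The observed yield is Y_obs = Y/(1 + k_d·θ_c) = 0.347 / (1 + 0.0539 × 12.9) = 0.347 / 1.695 = 0.2047 g VSS per g ultimate BOD removed.
Substrate removed = Q·(S₀ − S) = 189 m³/d × (2580 − 19.8) g/m³ = 4.84×10^5 g/d = 483.9 kg/d.
Net sludge production P_X = 0.2047 × 483.9 = 99.04 kg VSS/d.
R_O = Q·(S₀ − S) − 1.42·P_X = 483.9 − 1.42 × 99.04 = 343.2 kg O₂/d.

R_O ≈ 343 kg O₂/d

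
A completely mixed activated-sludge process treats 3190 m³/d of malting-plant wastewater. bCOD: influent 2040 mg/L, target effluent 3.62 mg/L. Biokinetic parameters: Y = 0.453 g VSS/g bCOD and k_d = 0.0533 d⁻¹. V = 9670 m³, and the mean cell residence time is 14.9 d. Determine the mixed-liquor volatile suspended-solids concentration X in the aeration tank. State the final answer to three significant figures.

X ≈ 2530 mg/L

Solving the biomass balance for X: X = Y Q (S₀−S) θ_c / [V (1+k_d θ_c)] = 0.453 × 3190 × (2040 − 3.62) × 14.9 / [9670 × (1 + 0.0533 × 14.9)] = 2527 mg/L.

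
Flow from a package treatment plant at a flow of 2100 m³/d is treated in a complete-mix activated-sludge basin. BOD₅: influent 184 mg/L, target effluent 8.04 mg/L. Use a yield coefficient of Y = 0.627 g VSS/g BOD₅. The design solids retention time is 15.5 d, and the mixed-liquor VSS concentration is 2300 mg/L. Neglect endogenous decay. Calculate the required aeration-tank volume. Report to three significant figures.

V·X = Y·Q·ΔS·θ_c gives V = 0.627 × 2100 × (184 − 8.04) × 15.5 / 2300 = 1561 m³.

V ≈ 1560 m³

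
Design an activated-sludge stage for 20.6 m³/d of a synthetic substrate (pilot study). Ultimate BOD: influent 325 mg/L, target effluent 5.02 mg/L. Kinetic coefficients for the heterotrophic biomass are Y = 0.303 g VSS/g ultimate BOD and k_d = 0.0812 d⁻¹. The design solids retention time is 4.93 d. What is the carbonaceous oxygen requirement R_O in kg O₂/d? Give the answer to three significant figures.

Observed yield with endogenous decay: Y_obs = Y / (1 + k_d·θ_c) = 0.303 / (1 + 0.0812 × 4.93) = 0.303 / 1.400 = 0.2164 g VSS/g ultimate BOD.
ΔS = 325 − 5.02 = 320.0 mg/L, so the substrate removal rate is 20.6 × 320.0/1000 = 6.592 kg ultimate BOD/d.
Net sludge production P_X = 0.2164 × 6.592 = 1.426 kg VSS/d.
R_O = Q·ΔS − 1.42 P_X = 6.592 − 2.025 = 4.566 kg O₂/d.

R_O ≈ 4.57 kg O₂/d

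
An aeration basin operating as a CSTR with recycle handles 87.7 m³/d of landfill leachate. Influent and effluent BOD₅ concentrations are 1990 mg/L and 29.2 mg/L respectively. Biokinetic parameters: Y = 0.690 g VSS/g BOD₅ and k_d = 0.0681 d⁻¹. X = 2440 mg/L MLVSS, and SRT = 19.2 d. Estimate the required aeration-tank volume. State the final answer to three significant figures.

V ≈ 405 m³

Rearranging the biomass balance for a CMAS with decay, V = Y·Q·ΔS·θ_c / [X·(1+k_d θ_c)] = 0.690 × 87.7 × (1990 − 29.2) × 19.2 / [2440 × (1 + 0.0681 × 19.2)] = 2.28×10^6 / 5630 = 404.6 m³.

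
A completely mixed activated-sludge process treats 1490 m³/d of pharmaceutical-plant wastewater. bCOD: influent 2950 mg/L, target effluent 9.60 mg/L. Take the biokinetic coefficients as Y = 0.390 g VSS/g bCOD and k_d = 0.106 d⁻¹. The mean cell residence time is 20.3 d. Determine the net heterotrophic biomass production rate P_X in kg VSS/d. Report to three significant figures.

P_X ≈ 542 kg VSS/d

Y_obs = Y / (1 + k_d θ_c) = 0.390 / (1 + 0.106 × 20.3) = 0.390 / 3.152 = 0.1237.
Substrate removed = Q·(S₀ − S) = 1490 m³/d × (2950 − 9.60) g/m³ = 4.38×10^6 g/d = 4381 kg/d.
Biomass produced: P_X = Y_obs·Q·ΔS = 0.1237 × 4381 ≈ 542.1 kg VSS/d.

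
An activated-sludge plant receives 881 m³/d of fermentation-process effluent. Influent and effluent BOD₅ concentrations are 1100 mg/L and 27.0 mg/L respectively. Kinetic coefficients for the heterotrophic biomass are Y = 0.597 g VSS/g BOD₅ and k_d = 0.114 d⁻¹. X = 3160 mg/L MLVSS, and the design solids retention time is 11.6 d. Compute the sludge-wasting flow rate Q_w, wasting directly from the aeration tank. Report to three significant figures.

Q_w ≈ 76.9 m³/d

Rearranging the biomass balance for a CMAS with decay, V = Y·Q·ΔS·θ_c / [X·(1+k_d θ_c)] = 0.597 × 881 × (1100 − 27.0) × 11.6 / [3160 × (1 + 0.114 × 11.6)] = 6.55×10^6 / 7339 = 892.0 m³.
With mixed-liquor wasting, θ_c = V/Q_w, so Q_w = V/θ_c = 892.0/11.6 = 76.90 m³/d.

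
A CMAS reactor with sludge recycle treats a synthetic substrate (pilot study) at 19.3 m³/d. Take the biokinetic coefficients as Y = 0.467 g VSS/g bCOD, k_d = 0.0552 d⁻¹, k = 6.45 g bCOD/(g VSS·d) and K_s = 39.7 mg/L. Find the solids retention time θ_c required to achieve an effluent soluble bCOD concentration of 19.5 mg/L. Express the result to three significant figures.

From 1/θ_c = Y·k·S/(K_s + S) − k_d: Y·k·S/(K_s+S) = 0.467 × 6.45 × 19.5 / (39.7 + 19.5) = 0.9922 d⁻¹.
θ_c = 1/(μ − k_d) = 1/(0.9922 − 0.0552) = 1/0.9370 = 1.067 d.

θ_c ≈ 1.07 d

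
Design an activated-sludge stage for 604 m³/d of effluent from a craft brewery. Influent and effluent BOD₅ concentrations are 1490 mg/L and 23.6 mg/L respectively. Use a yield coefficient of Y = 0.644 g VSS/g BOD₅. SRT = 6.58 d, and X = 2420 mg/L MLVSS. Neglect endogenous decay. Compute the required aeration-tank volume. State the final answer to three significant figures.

V ≈ 1550 m³

Biomass mass balance (decay neglected): V·X = Y·Q·(S₀ − S)·θ_c, so V = 0.644 × 604 × (1490 − 23.6) × 6.58 / 2420 = 1551 m³.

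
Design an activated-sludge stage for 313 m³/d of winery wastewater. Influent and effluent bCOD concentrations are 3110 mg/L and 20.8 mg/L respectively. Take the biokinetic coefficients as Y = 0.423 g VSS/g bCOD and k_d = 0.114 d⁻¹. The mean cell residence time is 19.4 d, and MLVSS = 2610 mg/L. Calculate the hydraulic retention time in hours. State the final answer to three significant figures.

τ ≈ 72.6 h

From the SRT design equation V = Y Q (S₀−S) θ_c / [X (1 + k_d θ_c)] = 0.423 × 313 × (3110 − 20.8) × 19.4 / [2610 × (1 + 0.114 × 19.4)] = 7.93×10^6 / 8382 = 946.6 m³.
τ = V/Q = 946.6/313 = 3.024 d, or 72.58 h.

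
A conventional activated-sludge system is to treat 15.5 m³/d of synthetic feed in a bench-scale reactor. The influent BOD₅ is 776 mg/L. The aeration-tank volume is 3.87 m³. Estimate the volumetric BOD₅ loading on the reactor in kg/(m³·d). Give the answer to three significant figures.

Volumetric loading L_v = Q·S₀ / V = 15.5 × 776 g/m³ / 3.870 m³ = 3108 g/(m³·d) = 3.108 kg BOD₅/(m³·d).

L_v ≈ 3.11 kg BOD₅/(m³·d)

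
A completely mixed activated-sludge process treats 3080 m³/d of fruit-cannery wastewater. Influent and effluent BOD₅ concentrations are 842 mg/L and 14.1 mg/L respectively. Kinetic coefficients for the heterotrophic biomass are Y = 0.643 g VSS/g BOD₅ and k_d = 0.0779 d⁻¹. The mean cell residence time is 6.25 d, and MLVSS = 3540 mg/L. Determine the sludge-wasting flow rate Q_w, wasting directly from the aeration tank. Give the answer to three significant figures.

From the SRT design equation V = Y Q (S₀−S) θ_c / [X (1 + k_d θ_c)] = 0.643 × 3080 × (842 − 14.1) × 6.25 / [3540 × (1 + 0.0779 × 6.25)] = 1.02×10^7 / 5264 = 1947 m³.
For wasting at MLVSS concentration, Q_w = V/θ_c = 1947/6.25 = 311.5 m³/d.

Q_w ≈ 312 m³/d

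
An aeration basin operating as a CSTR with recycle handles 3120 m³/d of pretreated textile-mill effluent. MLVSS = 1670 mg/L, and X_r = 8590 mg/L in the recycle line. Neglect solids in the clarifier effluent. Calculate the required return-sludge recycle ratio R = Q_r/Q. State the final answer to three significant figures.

R ≈ 0.241

Solids balance on the clarifier gives (1+R)X = R·X_r, so R = X/(X_r − X) = 1670 / (8590 − 1670) = 0.2413.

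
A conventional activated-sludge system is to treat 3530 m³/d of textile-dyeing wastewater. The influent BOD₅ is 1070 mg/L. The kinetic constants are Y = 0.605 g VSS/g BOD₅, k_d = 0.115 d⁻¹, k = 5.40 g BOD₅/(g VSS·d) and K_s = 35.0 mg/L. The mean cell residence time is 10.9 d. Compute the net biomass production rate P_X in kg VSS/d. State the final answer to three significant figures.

P_X ≈ 1010 kg VSS/d

For a completely mixed reactor with recycle the Lawrence–McCarty relation gives S = K_s·(1 + k_d·θ_c) / [θ_c·(Y·k − k_d) − 1] = 35.0 × (1 + 0.115 × 10.9) / [10.9 × (0.605 × 5.40 − 0.115) − 1] = 78.87 / 33.36 = 2.365 mg/L.
Correct the yield for decay: Y_obs = Y/(1 + k_d θ_c) = 0.605 / (1 + 0.115 × 10.9) = 0.605 / 2.253 = 0.2685.
ΔS = 1070 − 2.36 = 1068 mg/L, so the substrate removal rate is 3530 × 1068/1000 = 3769 kg BOD₅/d.
P_X = Y_obs · Q(S₀ − S) = 0.2685 × 3769 = 1012 kg VSS/d.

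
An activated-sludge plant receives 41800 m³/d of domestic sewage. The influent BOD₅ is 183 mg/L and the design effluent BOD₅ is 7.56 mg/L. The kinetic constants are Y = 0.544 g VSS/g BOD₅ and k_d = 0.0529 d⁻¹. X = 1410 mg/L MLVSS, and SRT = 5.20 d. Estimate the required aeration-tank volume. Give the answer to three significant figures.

Steady-state biomass mass balance: V·X·(1 + k_d·θ_c) = Y·Q·(S₀ − S)·θ_c, so V = 0.544 × 41800 × (183 − 7.56) × 5.20 / [1410 × (1 + 0.0529 × 5.20)] = 2.07×10^7 / 1798 = 11539 m³.

V ≈ 11500 m³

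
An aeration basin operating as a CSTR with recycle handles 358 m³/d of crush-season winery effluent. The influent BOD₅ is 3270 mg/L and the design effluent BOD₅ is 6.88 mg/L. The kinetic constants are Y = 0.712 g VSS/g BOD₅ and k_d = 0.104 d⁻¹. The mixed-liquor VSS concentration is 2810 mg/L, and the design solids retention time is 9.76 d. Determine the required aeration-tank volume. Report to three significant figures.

Steady-state biomass mass balance: V·X·(1 + k_d·θ_c) = Y·Q·(S₀ − S)·θ_c, so V = 0.712 × 358 × (3270 − 6.88) × 9.76 / [2810 × (1 + 0.104 × 9.76)] = 8.12×10^6 / 5662 = 1434 m³.

V ≈ 1430 m³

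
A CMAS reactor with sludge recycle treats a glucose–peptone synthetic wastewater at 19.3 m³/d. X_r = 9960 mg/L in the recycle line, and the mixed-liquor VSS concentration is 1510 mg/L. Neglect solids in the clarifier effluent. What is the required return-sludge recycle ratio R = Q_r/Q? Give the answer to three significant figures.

R ≈ 0.179

Mass balance around the secondary clarifier (neglecting effluent solids): R = X / (X_r − X) = 1510 / (9960 − 1510) = 0.1787.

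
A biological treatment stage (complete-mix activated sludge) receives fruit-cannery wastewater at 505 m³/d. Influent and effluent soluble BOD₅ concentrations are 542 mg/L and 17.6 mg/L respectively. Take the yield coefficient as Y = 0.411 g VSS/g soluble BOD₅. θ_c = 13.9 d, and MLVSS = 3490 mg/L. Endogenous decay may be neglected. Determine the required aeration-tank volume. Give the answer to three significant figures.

V ≈ 433 m³

Biomass mass balance (decay neglected): V·X = Y·Q·(S₀ − S)·θ_c, so V = 0.411 × 505 × (542 − 17.6) × 13.9 / 3490 = 433.5 m³.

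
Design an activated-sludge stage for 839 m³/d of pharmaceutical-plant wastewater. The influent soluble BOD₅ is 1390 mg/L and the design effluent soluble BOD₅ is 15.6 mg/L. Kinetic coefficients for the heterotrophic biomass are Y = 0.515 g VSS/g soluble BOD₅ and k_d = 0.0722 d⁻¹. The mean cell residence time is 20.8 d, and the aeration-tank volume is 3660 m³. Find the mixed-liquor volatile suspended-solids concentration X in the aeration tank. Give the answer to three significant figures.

X ≈ 1350 mg/L

From V·X·(1 + k_d·θ_c) = Y·Q·(S₀ − S)·θ_c: X = 0.515 × 839 × (1390 − 15.6) × 20.8 / [3660 × (1 + 0.0722 × 20.8)] = 1349 mg/L.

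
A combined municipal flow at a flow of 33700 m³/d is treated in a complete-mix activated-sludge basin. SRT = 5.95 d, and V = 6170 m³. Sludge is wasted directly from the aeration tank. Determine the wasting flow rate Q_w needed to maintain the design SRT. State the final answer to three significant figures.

Q_w ≈ 1040 m³/d

With mixed-liquor wasting, θ_c = V/Q_w, so Q_w = V/θ_c = 6170/5.95 = 1037 m³/d.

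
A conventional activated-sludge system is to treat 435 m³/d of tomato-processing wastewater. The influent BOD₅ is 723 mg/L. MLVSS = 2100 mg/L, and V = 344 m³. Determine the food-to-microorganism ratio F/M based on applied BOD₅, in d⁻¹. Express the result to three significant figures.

F/M = Q·S₀ / (V·X) = 435 × 723 / (344.0 × 2100) = 0.4354 g BOD₅·(g VSS·d)⁻¹.

F/M ≈ 0.435 d⁻¹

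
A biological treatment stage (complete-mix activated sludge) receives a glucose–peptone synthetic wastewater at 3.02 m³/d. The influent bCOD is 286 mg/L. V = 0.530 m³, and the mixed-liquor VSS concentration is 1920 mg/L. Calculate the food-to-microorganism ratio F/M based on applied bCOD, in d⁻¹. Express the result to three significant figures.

F/M ≈ 0.849 d⁻¹

Food-to-microorganism ratio F/M = Q S₀ / (V X) = 3.02 × 286 / (0.5300 × 1920) = 0.8488 d⁻¹.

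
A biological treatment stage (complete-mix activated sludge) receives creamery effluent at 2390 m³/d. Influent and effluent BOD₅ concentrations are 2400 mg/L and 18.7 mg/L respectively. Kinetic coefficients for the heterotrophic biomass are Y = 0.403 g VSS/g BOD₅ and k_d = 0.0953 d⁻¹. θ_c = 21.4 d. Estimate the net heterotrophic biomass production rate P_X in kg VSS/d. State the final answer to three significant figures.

P_X ≈ 755 kg VSS/d

Y_obs = Y / (1 + k_d θ_c) = 0.403 / (1 + 0.0953 × 21.4) = 0.403 / 3.039 = 0.1326.
Mass of BOD₅ removed per day: Q(S₀ − S) = 2390 × 2381 g/m³ = 5691 kg/d.
Biomass produced: P_X = Y_obs·Q·ΔS = 0.1326 × 5691 ≈ 754.6 kg VSS/d.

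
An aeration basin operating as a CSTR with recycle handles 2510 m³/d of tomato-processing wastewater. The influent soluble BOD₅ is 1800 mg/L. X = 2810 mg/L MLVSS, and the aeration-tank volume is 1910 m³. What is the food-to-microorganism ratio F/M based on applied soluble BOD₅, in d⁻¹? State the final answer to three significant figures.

F/M = applied load / biomass = Q·S₀/(V·X) = 2510 × 1800 / (1910 × 2810) = 0.8418 d⁻¹.

F/M ≈ 0.842 d⁻¹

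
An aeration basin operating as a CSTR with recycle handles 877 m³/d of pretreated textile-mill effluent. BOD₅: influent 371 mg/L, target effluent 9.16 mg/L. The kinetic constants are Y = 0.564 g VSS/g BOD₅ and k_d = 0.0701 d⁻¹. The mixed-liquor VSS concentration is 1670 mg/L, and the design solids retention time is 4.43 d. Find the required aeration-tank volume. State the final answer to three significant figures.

V ≈ 362 m³

From the SRT design equation V = Y Q (S₀−S) θ_c / [X (1 + k_d θ_c)] = 0.564 × 877 × (371 − 9.16) × 4.43 / [1670 × (1 + 0.0701 × 4.43)] = 7.93×10^5 / 2189 = 362.3 m³.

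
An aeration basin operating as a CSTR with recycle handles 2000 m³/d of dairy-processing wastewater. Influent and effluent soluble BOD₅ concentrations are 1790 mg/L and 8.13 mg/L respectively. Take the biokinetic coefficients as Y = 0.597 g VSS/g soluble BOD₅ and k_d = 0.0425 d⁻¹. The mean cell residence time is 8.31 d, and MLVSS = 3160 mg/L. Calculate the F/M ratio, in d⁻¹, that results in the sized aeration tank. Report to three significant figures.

Steady-state biomass mass balance: V·X·(1 + k_d·θ_c) = Y·Q·(S₀ − S)·θ_c, so V = 0.597 × 2000 × (1790 − 8.13) × 8.31 / [3160 × (1 + 0.0425 × 8.31)] = 1.77×10^7 / 4276 = 4135 m³.
F/M = Q·S₀ / (V·X) = 2000 × 1790 / (4135 × 3160) = 0.2740 g soluble BOD₅·(g VSS·d)⁻¹.

F/M ≈ 0.274 d⁻¹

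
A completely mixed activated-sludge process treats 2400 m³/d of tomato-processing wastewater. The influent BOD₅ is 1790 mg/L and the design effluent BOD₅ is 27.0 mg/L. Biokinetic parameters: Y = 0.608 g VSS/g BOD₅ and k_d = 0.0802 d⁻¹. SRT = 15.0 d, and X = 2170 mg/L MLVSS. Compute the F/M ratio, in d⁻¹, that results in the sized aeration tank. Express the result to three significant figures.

F/M ≈ 0.245 d⁻¹

From the SRT design equation V = Y Q (S₀−S) θ_c / [X (1 + k_d θ_c)] = 0.608 × 2400 × (1790 − 27.0) × 15.0 / [2170 × (1 + 0.0802 × 15.0)] = 3.86×10^7 / 4781 = 8072 m³.
F/M = applied load / biomass = Q·S₀/(V·X) = 2400 × 1790 / (8072 × 2170) = 0.2453 d⁻¹.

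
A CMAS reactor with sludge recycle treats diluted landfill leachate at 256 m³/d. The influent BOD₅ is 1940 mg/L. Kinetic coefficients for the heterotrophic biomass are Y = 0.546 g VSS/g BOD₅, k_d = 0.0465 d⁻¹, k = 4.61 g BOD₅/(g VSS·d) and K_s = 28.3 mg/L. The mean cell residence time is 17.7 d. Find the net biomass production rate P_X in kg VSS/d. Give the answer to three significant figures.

P_X ≈ 149 kg VSS/d

Effluent substrate depends only on kinetics and SRT: S = K_s(1 + k_d θ_c) / [θ_c(Yk − k_d) − 1] = 28.3 × (1 + 0.0465 × 17.7) / [17.7 × (0.546 × 4.61 − 0.0465) − 1] = 51.59 / 42.73 = 1.207 mg/L.
The observed yield is Y_obs = Y/(1 + k_d·θ_c) = 0.546 / (1 + 0.0465 × 17.7) = 0.546 / 1.823 = 0.2995 g VSS per g BOD₅ removed.
Substrate removed = Q·(S₀ − S) = 256 m³/d × (1940 − 1.21) g/m³ = 4.96×10^5 g/d = 496.3 kg/d.
P_X = Y_obs · Q(S₀ − S) = 0.2995 × 496.3 = 148.6 kg VSS/d.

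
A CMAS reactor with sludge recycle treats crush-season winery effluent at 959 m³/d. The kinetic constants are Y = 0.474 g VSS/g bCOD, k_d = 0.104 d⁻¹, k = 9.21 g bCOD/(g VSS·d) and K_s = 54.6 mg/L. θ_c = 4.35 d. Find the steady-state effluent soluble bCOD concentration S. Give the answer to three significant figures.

S ≈ 4.52 mg/L

Effluent substrate depends only on kinetics and SRT: S = K_s(1 + k_d θ_c) / [θ_c(Yk − k_d) − 1] = 54.6 × (1 + 0.104 × 4.35) / [4.35 × (0.474 × 9.21 − 0.104) − 1] = 79.30 / 17.54 = 4.522 mg/L.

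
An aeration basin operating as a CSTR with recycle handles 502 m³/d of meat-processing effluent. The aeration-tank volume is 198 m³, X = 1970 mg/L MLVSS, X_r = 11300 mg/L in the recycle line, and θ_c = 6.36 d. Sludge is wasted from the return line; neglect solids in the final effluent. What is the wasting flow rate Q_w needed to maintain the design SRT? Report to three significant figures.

Wasting from the return line (neglecting effluent solids): Q_w = V·X / (θ_c·X_r) = 198.0 × 1970 / (6.36 × 11300) = 5.427 m³/d.

Q_w ≈ 5.43 m³/d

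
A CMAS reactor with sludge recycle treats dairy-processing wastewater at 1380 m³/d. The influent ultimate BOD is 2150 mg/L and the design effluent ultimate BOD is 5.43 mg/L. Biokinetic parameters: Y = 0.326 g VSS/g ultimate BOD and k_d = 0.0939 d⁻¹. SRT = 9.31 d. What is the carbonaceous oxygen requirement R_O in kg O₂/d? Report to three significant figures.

The observed yield is Y_obs = Y/(1 + k_d·θ_c) = 0.326 / (1 + 0.0939 × 9.31) = 0.326 / 1.874 = 0.1739 g VSS per g ultimate BOD removed.
Q·(S₀ − S) = 1380 × (2150 − 5.43) × 10⁻³ = 2960 kg/d removed.
Net sludge production P_X = 0.1739 × 2960 = 514.8 kg VSS/d.
R_O = Q·(S₀ − S) − 1.42·P_X = 2960 − 1.42 × 514.8 = 2229 kg O₂/d.

R_O ≈ 2230 kg O₂/d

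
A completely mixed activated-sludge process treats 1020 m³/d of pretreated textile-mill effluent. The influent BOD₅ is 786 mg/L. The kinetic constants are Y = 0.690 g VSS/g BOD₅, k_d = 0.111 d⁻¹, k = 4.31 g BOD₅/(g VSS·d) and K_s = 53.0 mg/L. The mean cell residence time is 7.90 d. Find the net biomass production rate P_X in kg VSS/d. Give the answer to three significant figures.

P_X ≈ 293 kg VSS/d

From the Monod/SRT balance for a CMAS, S = K_s·(1+k_d θ_c)/[θ_c·(Y k − k_d) − 1] = 53.0 × (1 + 0.111 × 7.90) / [7.90 × (0.690 × 4.31 − 0.111) − 1] = 99.48 / 21.62 = 4.602 mg/L.
Y_obs = Y / (1 + k_d θ_c) = 0.690 / (1 + 0.111 × 7.90) = 0.690 / 1.877 = 0.3676.
ΔS = 786 − 4.60 = 781.4 mg/L, so the substrate removal rate is 1020 × 781.4/1000 = 797.0 kg BOD₅/d.
So the net sludge growth is P_X = 0.3676 × 797.0 = 293.0 kg VSS/d.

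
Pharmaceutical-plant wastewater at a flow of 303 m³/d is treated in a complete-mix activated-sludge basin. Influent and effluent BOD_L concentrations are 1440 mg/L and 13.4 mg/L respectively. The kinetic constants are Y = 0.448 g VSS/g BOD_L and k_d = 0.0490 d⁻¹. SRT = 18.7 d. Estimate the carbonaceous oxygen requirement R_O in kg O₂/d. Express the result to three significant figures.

R_O ≈ 289 kg O₂/d

Y_obs = Y / (1 + k_d θ_c) = 0.448 / (1 + 0.0490 × 18.7) = 0.448 / 1.916 = 0.2338.
Substrate removed = Q·(S₀ − S) = 303 m³/d × (1440 − 13.4) g/m³ = 4.32×10^5 g/d = 432.3 kg/d.
P_X = Y_obs·Q·(S₀ − S) = 0.2338 × 432.3 = 101.1 kg VSS/d.
R_O = Q·ΔS − 1.42 P_X = 432.3 − 143.5 = 288.8 kg O₂/d.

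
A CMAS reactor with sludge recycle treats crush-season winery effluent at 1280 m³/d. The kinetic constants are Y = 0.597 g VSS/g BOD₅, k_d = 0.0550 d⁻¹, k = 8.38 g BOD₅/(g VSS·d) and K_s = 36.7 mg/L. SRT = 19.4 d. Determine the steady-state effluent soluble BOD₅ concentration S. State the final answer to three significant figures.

S ≈ 0.799 mg/L

For a completely mixed reactor with recycle the Lawrence–McCarty relation gives S = K_s·(1 + k_d·θ_c) / [θ_c·(Y·k − k_d) − 1] = 36.7 × (1 + 0.0550 × 19.4) / [19.4 × (0.597 × 8.38 − 0.0550) − 1] = 75.86 / 94.99 = 0.7986 mg/L.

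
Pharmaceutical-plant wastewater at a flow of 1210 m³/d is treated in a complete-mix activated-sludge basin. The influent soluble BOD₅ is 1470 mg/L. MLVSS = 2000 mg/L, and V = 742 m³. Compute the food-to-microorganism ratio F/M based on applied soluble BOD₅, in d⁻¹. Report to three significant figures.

F/M ≈ 1.20 d⁻¹

Food-to-microorganism ratio F/M = Q S₀ / (V X) = 1210 × 1470 / (742.0 × 2000) = 1.199 d⁻¹.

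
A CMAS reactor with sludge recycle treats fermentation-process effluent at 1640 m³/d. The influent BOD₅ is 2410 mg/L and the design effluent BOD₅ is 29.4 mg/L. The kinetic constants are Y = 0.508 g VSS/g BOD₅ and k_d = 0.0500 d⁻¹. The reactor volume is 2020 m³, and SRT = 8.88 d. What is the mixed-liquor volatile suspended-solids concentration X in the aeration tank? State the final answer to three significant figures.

X = Y·Q·ΔS·θ_c / [V·(1 + k_d θ_c)] = 0.508 × 1640 × (2410 − 29.4) × 8.88 / [2020 × (1 + 0.0500 × 8.88)] = 6038 mg/L.

X ≈ 6040 mg/L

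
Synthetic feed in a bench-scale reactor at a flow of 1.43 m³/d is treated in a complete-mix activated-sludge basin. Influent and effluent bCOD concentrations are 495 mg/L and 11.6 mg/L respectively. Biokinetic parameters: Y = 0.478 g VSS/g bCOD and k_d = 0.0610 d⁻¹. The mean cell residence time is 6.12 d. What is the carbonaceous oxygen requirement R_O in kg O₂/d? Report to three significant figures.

The observed yield is Y_obs = Y/(1 + k_d·θ_c) = 0.478 / (1 + 0.0610 × 6.12) = 0.478 / 1.373 = 0.3481 g VSS per g bCOD removed.
Substrate removed = Q·(S₀ − S) = 1.43 m³/d × (495 − 11.6) g/m³ = 6.91×10^2 g/d = 0.6913 kg/d.
Net sludge production P_X = 0.3481 × 0.6913 = 0.2406 kg VSS/d.
R_O = Q·(S₀ − S) − 1.42·P_X = 0.6913 − 1.42 × 0.2406 = 0.3496 kg O₂/d.

R_O ≈ 0.350 kg O₂/d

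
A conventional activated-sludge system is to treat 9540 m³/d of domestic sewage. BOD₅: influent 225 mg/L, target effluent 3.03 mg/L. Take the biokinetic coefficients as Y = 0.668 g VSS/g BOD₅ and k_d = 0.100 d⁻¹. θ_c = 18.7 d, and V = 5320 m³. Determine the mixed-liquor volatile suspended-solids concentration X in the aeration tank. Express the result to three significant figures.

Solving the biomass balance for X: X = Y Q (S₀−S) θ_c / [V (1+k_d θ_c)] = 0.668 × 9540 × (225 − 3.03) × 18.7 / [5320 × (1 + 0.100 × 18.7)] = 1732 mg/L.

X ≈ 1730 mg/L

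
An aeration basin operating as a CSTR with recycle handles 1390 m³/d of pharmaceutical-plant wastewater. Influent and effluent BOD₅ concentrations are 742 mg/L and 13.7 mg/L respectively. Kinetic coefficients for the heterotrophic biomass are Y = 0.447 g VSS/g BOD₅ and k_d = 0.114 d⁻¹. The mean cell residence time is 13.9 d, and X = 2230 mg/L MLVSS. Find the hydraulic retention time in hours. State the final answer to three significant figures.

τ ≈ 18.8 h

Steady-state biomass mass balance: V·X·(1 + k_d·θ_c) = Y·Q·(S₀ − S)·θ_c, so V = 0.447 × 1390 × (742 − 13.7) × 13.9 / [2230 × (1 + 0.114 × 13.9)] = 6.29×10^6 / 5764 = 1091 m³.
τ = V/Q = 1091/1390 = 0.7851 d, or 18.84 h.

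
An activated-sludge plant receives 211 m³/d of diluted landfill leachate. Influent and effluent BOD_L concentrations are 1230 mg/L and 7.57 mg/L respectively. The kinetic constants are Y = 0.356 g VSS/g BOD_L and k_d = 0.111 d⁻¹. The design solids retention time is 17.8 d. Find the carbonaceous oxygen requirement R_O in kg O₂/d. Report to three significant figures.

R_O ≈ 214 kg O₂/d

Correct the yield for decay: Y_obs = Y/(1 + k_d θ_c) = 0.356 / (1 + 0.111 × 17.8) = 0.356 / 2.976 = 0.1196.
Mass of BOD_L removed per day: Q(S₀ − S) = 211 × 1222 g/m³ = 257.9 kg/d.
Biomass synthesised: P_X = Y_obs × 257.9 = 30.86 kg VSS/d.
R_O = Q·(S₀ − S) − 1.42·P_X = 257.9 − 1.42 × 30.86 = 214.1 kg O₂/d.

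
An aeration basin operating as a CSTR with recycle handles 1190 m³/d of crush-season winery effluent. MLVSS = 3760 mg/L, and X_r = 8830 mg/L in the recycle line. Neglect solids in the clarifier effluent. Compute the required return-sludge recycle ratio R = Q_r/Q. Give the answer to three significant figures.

Mass balance around the secondary clarifier (neglecting effluent solids): R = X / (X_r − X) = 3760 / (8830 − 3760) = 0.7416.

R ≈ 0.742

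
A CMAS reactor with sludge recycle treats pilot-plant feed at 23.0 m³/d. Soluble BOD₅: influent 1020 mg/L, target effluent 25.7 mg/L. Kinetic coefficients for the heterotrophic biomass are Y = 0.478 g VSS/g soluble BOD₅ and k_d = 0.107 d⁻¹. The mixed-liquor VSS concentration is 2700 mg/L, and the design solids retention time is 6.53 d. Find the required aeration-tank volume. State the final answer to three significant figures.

Steady-state biomass mass balance: V·X·(1 + k_d·θ_c) = Y·Q·(S₀ − S)·θ_c, so V = 0.478 × 23.0 × (1020 − 25.7) × 6.53 / [2700 × (1 + 0.107 × 6.53)] = 7.14×10^4 / 4587 = 15.56 m³.

V ≈ 15.6 m³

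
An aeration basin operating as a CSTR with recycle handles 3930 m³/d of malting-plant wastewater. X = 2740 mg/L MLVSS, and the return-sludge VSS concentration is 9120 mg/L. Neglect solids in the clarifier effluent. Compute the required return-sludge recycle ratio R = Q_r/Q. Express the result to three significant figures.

R ≈ 0.429

Solids balance on the clarifier gives (1+R)X = R·X_r, so R = X/(X_r − X) = 2740 / (9120 − 2740) = 0.4295.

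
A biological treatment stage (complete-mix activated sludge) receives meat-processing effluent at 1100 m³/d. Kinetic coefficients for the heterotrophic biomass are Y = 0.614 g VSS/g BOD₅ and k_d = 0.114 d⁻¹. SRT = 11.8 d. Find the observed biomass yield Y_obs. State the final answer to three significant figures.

Observed yield with endogenous decay: Y_obs = Y / (1 + k_d·θ_c) = 0.614 / (1 + 0.114 × 11.8) = 0.614 / 2.345 = 0.2618 g VSS/g BOD₅.

Y_obs ≈ 0.262 g VSS/g BOD₅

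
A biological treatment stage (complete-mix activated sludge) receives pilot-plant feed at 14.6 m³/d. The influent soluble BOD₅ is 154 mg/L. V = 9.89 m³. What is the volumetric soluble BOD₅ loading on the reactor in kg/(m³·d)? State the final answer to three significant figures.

L_v ≈ 0.227 kg soluble BOD₅/(m³·d)

Volumetric loading L_v = Q·S₀ / V = 14.6 × 154 g/m³ / 9.890 m³ = 227.3 g/(m³·d) = 0.2273 kg soluble BOD₅/(m³·d).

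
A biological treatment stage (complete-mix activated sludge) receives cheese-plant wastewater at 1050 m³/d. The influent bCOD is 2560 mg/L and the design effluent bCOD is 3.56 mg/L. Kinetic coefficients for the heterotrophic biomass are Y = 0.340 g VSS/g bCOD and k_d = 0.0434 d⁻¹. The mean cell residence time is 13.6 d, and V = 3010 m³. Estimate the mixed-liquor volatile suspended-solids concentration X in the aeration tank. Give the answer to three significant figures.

X = Y·Q·ΔS·θ_c / [V·(1 + k_d θ_c)] = 0.340 × 1050 × (2560 − 3.56) × 13.6 / [3010 × (1 + 0.0434 × 13.6)] = 2593 mg/L.

X ≈ 2590 mg/L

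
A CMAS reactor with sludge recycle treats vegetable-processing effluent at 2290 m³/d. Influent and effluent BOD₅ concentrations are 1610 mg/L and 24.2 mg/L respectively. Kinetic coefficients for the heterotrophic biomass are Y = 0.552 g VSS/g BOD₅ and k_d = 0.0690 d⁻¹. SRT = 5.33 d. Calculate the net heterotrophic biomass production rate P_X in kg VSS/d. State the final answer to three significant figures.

P_X ≈ 1470 kg VSS/d

The observed yield is Y_obs = Y/(1 + k_d·θ_c) = 0.552 / (1 + 0.0690 × 5.33) = 0.552 / 1.368 = 0.4036 g VSS per g BOD₅ removed.
Mass of BOD₅ removed per day: Q(S₀ − S) = 2290 × 1586 g/m³ = 3631 kg/d.
P_X = Y_obs · Q(S₀ − S) = 0.4036 × 3631 = 1466 kg VSS/d.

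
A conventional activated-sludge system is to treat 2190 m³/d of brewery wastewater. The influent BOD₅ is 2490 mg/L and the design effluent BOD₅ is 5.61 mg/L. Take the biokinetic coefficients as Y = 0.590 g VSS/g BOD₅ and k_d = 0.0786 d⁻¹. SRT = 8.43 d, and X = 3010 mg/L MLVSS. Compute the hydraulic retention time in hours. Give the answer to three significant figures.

τ ≈ 59.3 h

Rearranging the biomass balance for a CMAS with decay, V = Y·Q·ΔS·θ_c / [X·(1+k_d θ_c)] = 0.590 × 2190 × (2490 − 5.61) × 8.43 / [3010 × (1 + 0.0786 × 8.43)] = 2.71×10^7 / 5004 = 5407 m³.
HRT = V/Q = 5407 m³ / 2190 m³·d⁻¹ = 2.469 d × 24 = 59.26 h.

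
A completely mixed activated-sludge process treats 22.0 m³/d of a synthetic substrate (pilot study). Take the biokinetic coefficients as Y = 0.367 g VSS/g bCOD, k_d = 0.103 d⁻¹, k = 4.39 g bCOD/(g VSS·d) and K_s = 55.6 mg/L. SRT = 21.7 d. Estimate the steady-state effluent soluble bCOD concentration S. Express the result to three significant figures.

S ≈ 5.67 mg/L

From the Monod/SRT balance for a CMAS, S = K_s·(1+k_d θ_c)/[θ_c·(Y k − k_d) − 1] = 55.6 × (1 + 0.103 × 21.7) / [21.7 × (0.367 × 4.39 − 0.103) − 1] = 179.9 / 31.73 = 5.669 mg/L.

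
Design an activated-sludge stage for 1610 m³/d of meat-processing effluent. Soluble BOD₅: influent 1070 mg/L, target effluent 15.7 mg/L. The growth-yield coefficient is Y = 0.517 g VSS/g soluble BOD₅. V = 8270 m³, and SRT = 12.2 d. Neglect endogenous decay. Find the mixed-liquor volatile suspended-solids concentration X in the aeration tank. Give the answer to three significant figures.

From V·X = Y·Q·(S₀ − S)·θ_c (decay neglected): X = 0.517 × 1610 × (1070 − 15.7) × 12.2 / 8270 = 1295 mg/L.

X ≈ 1290 mg/L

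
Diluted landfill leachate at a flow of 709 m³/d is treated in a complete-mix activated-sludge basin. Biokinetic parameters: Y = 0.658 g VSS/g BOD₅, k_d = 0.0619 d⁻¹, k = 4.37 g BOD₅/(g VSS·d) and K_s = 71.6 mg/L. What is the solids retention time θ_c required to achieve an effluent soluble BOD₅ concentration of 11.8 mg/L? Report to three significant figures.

θ_c ≈ 2.90 d

Specific growth rate at S = 11.8 mg/L: μ = YkS/(K_s+S) = 0.658·4.37·11.8/(71.6+11.8) = 0.4068 d⁻¹.
Then 1/θ_c = μ − k_d = 0.4068 − 0.0619 = 0.3449 d⁻¹, giving θ_c = 2.899 d.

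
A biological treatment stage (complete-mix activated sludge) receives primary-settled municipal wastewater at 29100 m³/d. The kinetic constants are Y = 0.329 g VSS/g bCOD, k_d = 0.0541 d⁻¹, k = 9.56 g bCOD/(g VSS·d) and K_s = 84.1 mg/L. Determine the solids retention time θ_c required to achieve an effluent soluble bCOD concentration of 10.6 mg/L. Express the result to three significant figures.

θ_c ≈ 3.36 d

At the target effluent, Y k S/(K_s+S) = 0.329×9.56×10.6/94.70 = 0.3521 d⁻¹.
θ_c = 1/(μ − k_d) = 1/(0.3521 − 0.0541) = 1/0.2980 = 3.356 d.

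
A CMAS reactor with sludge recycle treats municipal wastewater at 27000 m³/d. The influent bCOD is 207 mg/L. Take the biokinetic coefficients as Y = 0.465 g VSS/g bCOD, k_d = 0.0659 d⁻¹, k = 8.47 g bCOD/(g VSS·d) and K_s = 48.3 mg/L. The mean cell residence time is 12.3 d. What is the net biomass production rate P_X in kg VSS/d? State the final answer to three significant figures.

From the Monod/SRT balance for a CMAS, S = K_s·(1+k_d θ_c)/[θ_c·(Y k − k_d) − 1] = 48.3 × (1 + 0.0659 × 12.3) / [12.3 × (0.465 × 8.47 − 0.0659) − 1] = 87.45 / 46.63 = 1.875 mg/L.
Correct the yield for decay: Y_obs = Y/(1 + k_d θ_c) = 0.465 / (1 + 0.0659 × 12.3) = 0.465 / 1.811 = 0.2568.
Mass of bCOD removed per day: Q(S₀ − S) = 27000 × 205.1 g/m³ = 5538 kg/d.
So the net sludge growth is P_X = 0.2568 × 5538 = 1422 kg VSS/d.

P_X ≈ 1420 kg VSS/d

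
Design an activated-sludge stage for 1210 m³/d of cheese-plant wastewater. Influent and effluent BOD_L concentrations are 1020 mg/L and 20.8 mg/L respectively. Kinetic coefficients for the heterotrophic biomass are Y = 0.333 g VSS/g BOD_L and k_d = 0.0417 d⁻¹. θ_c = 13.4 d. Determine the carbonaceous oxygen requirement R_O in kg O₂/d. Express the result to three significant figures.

R_O ≈ 842 kg O₂/d

Observed yield with endogenous decay: Y_obs = Y / (1 + k_d·θ_c) = 0.333 / (1 + 0.0417 × 13.4) = 0.333 / 1.559 = 0.2136 g VSS/g BOD_L.
Q·(S₀ − S) = 1210 × (1020 − 20.8) × 10⁻³ = 1209 kg/d removed.
Biomass synthesised: P_X = Y_obs × 1209 = 258.3 kg VSS/d.
R_O = Q·(S₀ − S) − 1.42·P_X = 1209 − 1.42 × 258.3 = 842.3 kg O₂/d.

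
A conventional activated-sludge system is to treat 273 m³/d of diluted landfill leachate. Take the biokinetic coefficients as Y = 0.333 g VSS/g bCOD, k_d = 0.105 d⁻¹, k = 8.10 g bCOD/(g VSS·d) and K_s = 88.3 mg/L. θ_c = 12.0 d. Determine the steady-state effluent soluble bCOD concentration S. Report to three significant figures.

For a completely mixed reactor with recycle the Lawrence–McCarty relation gives S = K_s·(1 + k_d·θ_c) / [θ_c·(Y·k − k_d) − 1] = 88.3 × (1 + 0.105 × 12.0) / [12.0 × (0.333 × 8.10 − 0.105) − 1] = 199.6 / 30.11 = 6.628 mg/L.

S ≈ 6.63 mg/L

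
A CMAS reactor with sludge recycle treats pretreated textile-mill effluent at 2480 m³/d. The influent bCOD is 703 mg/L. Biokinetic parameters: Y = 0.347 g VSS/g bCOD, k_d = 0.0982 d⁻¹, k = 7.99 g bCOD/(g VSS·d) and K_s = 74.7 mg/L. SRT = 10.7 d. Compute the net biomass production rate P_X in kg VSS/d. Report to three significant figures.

P_X ≈ 293 kg VSS/d

For a completely mixed reactor with recycle the Lawrence–McCarty relation gives S = K_s·(1 + k_d·θ_c) / [θ_c·(Y·k − k_d) − 1] = 74.7 × (1 + 0.0982 × 10.7) / [10.7 × (0.347 × 7.99 − 0.0982) − 1] = 153.2 / 27.62 = 5.547 mg/L.
The observed yield is Y_obs = Y/(1 + k_d·θ_c) = 0.347 / (1 + 0.0982 × 10.7) = 0.347 / 2.051 = 0.1692 g VSS per g bCOD removed.
ΔS = 703 − 5.55 = 697.5 mg/L, so the substrate removal rate is 2480 × 697.5/1000 = 1730 kg bCOD/d.
So the net sludge growth is P_X = 0.1692 × 1730 = 292.7 kg VSS/d.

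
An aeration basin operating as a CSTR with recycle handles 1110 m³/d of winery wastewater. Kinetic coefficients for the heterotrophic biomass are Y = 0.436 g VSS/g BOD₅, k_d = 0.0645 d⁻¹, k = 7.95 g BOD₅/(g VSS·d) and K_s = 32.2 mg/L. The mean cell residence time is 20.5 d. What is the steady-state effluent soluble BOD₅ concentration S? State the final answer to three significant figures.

From the Monod/SRT balance for a CMAS, S = K_s·(1+k_d θ_c)/[θ_c·(Y k − k_d) − 1] = 32.2 × (1 + 0.0645 × 20.5) / [20.5 × (0.436 × 7.95 − 0.0645) − 1] = 74.78 / 68.73 = 1.088 mg/L.

S ≈ 1.09 mg/L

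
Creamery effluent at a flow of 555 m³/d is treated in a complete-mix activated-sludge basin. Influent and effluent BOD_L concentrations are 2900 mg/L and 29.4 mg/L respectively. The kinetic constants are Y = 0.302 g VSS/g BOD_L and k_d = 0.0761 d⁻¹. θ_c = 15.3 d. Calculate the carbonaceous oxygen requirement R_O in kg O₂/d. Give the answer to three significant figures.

R_O ≈ 1280 kg O₂/d

Correct the yield for decay: Y_obs = Y/(1 + k_d θ_c) = 0.302 / (1 + 0.0761 × 15.3) = 0.302 / 2.164 = 0.1395.
ΔS = 2900 − 29.4 = 2871 mg/L, so the substrate removal rate is 555 × 2871/1000 = 1593 kg BOD_L/d.
Net sludge production P_X = 0.1395 × 1593 = 222.3 kg VSS/d.
Carbonaceous O₂ demand = substrate oxidised − cell-mass equivalent = 1593 − 1.42 × 222.3 = 1278 kg O₂/d.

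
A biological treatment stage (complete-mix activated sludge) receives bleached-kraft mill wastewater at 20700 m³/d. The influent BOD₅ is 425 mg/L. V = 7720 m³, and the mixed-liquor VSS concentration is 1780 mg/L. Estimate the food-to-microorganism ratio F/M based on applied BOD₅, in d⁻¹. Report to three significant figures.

F/M = Q·S₀ / (V·X) = 20700 × 425 / (7720 × 1780) = 0.6402 g BOD₅·(g VSS·d)⁻¹.

F/M ≈ 0.640 d⁻¹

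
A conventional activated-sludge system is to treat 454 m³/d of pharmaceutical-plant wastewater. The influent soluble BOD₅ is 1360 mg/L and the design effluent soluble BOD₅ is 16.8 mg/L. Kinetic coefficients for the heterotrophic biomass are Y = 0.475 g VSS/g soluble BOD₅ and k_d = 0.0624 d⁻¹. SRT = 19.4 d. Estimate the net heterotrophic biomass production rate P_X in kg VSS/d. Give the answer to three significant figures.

P_X ≈ 131 kg VSS/d

Observed yield with endogenous decay: Y_obs = Y / (1 + k_d·θ_c) = 0.475 / (1 + 0.0624 × 19.4) = 0.475 / 2.211 = 0.2149 g VSS/g soluble BOD₅.
Mass of soluble BOD₅ removed per day: Q(S₀ − S) = 454 × 1343 g/m³ = 609.8 kg/d.
P_X = Y_obs · Q(S₀ − S) = 0.2149 × 609.8 = 131.0 kg VSS/d.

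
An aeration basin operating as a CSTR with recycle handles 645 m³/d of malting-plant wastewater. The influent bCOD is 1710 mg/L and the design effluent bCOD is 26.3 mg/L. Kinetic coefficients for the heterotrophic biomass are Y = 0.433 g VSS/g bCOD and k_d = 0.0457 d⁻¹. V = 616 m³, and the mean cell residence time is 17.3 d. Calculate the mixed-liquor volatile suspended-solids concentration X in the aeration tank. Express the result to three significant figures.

X ≈ 7380 mg/L

Solving the biomass balance for X: X = Y Q (S₀−S) θ_c / [V (1+k_d θ_c)] = 0.433 × 645 × (1710 − 26.3) × 17.3 / [616 × (1 + 0.0457 × 17.3)] = 7375 mg/L.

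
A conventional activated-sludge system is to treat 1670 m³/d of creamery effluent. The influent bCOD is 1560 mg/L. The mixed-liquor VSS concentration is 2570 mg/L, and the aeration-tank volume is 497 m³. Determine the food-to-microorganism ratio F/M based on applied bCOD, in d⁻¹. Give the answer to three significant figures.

F/M = Q·S₀ / (V·X) = 1670 × 1560 / (497.0 × 2570) = 2.040 g bCOD·(g VSS·d)⁻¹.

F/M ≈ 2.04 d⁻¹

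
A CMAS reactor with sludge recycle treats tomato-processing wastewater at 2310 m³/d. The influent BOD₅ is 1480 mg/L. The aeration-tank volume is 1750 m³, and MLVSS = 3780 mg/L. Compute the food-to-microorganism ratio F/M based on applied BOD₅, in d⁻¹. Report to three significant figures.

F/M = applied load / biomass = Q·S₀/(V·X) = 2310 × 1480 / (1750 × 3780) = 0.5168 d⁻¹.

F/M ≈ 0.517 d⁻¹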